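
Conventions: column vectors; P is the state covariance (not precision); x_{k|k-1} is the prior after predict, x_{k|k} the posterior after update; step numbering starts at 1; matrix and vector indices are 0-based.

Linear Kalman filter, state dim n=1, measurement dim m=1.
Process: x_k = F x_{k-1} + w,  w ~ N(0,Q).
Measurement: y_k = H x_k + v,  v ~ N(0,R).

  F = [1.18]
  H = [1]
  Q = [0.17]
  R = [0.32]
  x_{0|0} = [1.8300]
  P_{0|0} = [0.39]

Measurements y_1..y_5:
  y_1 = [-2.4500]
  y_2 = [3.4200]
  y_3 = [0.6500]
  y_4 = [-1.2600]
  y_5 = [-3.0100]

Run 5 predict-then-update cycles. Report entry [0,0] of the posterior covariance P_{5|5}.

P_post[0,0] = 0.1825

step 1: x^-=[2.1594]  P^-=[0.7130]  S=[1.0330]  K=[0.6902]  nu=[-4.6094]  x^+=[-1.0222]  P^+=[0.2209]
step 2: x^-=[-1.2062]  P^-=[0.4775]  S=[0.7975]  K=[0.5988]  nu=[4.6262]  x^+=[1.5638]  P^+=[0.1916]
step 3: x^-=[1.8453]  P^-=[0.4368]  S=[0.7568]  K=[0.5772]  nu=[-1.1953]  x^+=[1.1554]  P^+=[0.1847]
step 4: x^-=[1.3634]  P^-=[0.4272]  S=[0.7472]  K=[0.5717]  nu=[-2.6234]  x^+=[-0.1364]  P^+=[0.1829]
step 5: x^-=[-0.1610]  P^-=[0.4247]  S=[0.7447]  K=[0.5703]  nu=[-2.8490]  x^+=[-1.7858]  P^+=[0.1825]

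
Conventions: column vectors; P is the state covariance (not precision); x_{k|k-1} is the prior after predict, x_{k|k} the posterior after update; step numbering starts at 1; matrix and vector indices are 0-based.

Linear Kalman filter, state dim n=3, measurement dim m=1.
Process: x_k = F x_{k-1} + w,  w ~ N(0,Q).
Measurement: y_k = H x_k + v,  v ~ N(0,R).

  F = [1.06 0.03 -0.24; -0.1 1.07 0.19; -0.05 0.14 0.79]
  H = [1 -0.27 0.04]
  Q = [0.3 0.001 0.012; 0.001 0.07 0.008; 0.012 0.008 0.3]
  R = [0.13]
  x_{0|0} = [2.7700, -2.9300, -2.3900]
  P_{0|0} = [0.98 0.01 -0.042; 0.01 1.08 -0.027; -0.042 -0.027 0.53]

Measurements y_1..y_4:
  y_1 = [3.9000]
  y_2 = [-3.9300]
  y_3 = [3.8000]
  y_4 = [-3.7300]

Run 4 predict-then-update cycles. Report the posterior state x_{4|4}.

step 1: x^-=[3.4219, -3.8662, -2.4368]  P^-=[1.4550 -0.0838 -0.1698; -0.0838 1.3239 0.2337; -0.1698 0.2337 0.6516]  S=[1.7092]  K=[0.8606; -0.2527; -0.1210]  nu=[-0.4683]  x^+=[3.0189, -3.7479, -2.3801]  P^+=[0.1893 0.2879 0.0082; 0.2879 1.2148 0.1815; 0.0082 0.1815 0.6266]
step 2: x^-=[3.6588, -4.7643, -2.5559]  P^-=[0.5614 0.2733 -0.0643; 0.2733 1.4972 0.4230; -0.0643 0.4230 0.7508]  S=[0.6399]  K=[0.7580; -0.1782; -0.2320]  nu=[-8.7730]  x^+=[-2.9911, -3.2010, -0.5205]  P^+=[0.1937 0.3597 0.0483; 0.3597 1.4769 0.3966; 0.0483 0.3966 0.7163]
step 3: x^-=[-3.1416, -3.2249, -0.7098]  P^-=[0.5529 0.3134 -0.0380; 0.3134 1.8711 0.6549; -0.0380 0.6549 0.8554]  S=[0.6342]  K=[0.7359; -0.2611; -0.2847]  nu=[6.0993]  x^+=[1.3470, -4.8172, -2.4466]  P^+=[0.2094 0.4353 0.0949; 0.4353 1.8279 0.6078; 0.0949 0.6078 0.8039]
step 4: x^-=[1.8705, -5.7540, -2.6746]  P^-=[0.5539 0.3620 -0.0053; 0.3620 2.3442 0.8957; -0.0053 0.8957 0.9589]  S=[0.6411]  K=[0.7112; -0.3668; -0.3257]  nu=[-7.0471]  x^+=[-3.1414, -3.1692, -0.3796]  P^+=[0.2296 0.5292 0.1432; 0.5292 2.2580 0.8191; 0.1432 0.8191 0.8910]

x_post = [-3.1414, -3.1692, -0.3796]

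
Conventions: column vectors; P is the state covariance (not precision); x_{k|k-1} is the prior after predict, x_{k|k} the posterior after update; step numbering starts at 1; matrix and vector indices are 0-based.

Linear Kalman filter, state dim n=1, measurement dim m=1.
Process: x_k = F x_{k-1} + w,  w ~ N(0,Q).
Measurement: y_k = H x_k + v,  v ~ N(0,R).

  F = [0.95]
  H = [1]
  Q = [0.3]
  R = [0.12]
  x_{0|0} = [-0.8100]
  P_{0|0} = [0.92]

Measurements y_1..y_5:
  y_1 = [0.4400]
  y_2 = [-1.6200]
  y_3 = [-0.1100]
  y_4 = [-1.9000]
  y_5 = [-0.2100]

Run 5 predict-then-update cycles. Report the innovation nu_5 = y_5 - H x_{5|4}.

innov = [1.2393]

step 1: x^-=[-0.7695]  P^-=[1.1303]  S=[1.2503]  K=[0.9040]  nu=[1.2095]  x^+=[0.3239]  P^+=[0.1085]
step 2: x^-=[0.3077]  P^-=[0.3979]  S=[0.5179]  K=[0.7683]  nu=[-1.9277]  x^+=[-1.1733]  P^+=[0.0922]
step 3: x^-=[-1.1147]  P^-=[0.3832]  S=[0.5032]  K=[0.7615]  nu=[1.0047]  x^+=[-0.3496]  P^+=[0.0914]
step 4: x^-=[-0.3321]  P^-=[0.3825]  S=[0.5025]  K=[0.7612]  nu=[-1.5679]  x^+=[-1.5256]  P^+=[0.0913]
step 5: x^-=[-1.4493]  P^-=[0.3824]  S=[0.5024]  K=[0.7612]  nu=[1.2393]  x^+=[-0.5060]  P^+=[0.0913]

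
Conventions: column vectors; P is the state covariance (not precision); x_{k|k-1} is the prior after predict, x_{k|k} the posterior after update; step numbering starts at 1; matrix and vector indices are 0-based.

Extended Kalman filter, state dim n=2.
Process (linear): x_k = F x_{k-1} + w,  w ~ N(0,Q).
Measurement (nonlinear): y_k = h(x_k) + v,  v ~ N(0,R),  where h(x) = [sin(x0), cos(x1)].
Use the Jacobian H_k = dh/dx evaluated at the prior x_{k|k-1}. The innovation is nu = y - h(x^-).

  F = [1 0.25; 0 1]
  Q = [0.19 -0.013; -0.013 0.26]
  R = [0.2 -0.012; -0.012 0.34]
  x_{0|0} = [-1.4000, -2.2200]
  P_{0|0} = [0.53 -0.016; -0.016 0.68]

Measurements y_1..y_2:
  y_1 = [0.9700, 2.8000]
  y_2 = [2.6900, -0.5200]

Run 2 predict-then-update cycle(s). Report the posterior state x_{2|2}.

x_post = [-5.2474, 0.9759]

step 1: x^-=[-1.9550, -2.2200]  P^-=[0.7545 0.1410; 0.1410 0.9400]  H_jac=[-0.3748 0.0000; 0.0000 0.7966]  S=[0.3060 -0.0541; -0.0541 0.9364]  K=[-0.9123 0.0672; -0.0317 0.7978]  nu=[1.8971, 3.4046]  x^+=[-3.4568, 0.4359]  P^+=[0.4889 0.0424; 0.0424 0.3410]
step 2: x^-=[-3.3478, 0.4359]  P^-=[0.7215 0.1147; 0.1147 0.6010]  H_jac=[-0.9788 0.0000; 0.0000 -0.4222]  S=[0.8912 0.0354; 0.0354 0.4472]  K=[-0.7906 -0.0457; -0.1037 -0.5593]  nu=[2.4852, -1.4265]  x^+=[-5.2474, 0.9759]  P^+=[0.1610 0.0143; 0.0143 0.4474]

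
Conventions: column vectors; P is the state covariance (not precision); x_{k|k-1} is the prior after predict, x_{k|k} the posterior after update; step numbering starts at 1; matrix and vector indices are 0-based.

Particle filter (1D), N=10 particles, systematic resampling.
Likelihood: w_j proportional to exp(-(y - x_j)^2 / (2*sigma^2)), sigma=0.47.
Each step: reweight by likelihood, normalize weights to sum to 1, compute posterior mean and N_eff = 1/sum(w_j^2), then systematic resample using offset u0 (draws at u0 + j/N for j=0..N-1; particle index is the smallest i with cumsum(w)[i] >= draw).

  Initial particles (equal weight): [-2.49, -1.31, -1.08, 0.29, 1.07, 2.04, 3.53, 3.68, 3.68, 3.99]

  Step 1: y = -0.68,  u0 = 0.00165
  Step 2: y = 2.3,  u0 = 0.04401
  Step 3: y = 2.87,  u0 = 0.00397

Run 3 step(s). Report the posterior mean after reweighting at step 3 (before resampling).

post_mean = -1.0800

step 1: w=[0.0005, 0.3327, 0.5688, 0.0971, 0.0008, 0.0000, 0.0000, 0.0000, 0.0000, 0.0000]  mean=-1.0224  Neff=2.2536  idx=[1, 1, 1, 1, 2, 2, 2, 2, 2, 2]
step 2: w=[0.0043, 0.0043, 0.0043, 0.0043, 0.1638, 0.1638, 0.1638, 0.1638, 0.1638, 0.1638]  mean=-1.0840  Neff=6.2092  idx=[4, 4, 5, 5, 6, 7, 7, 8, 9, 9]
step 3: w=[0.1000, 0.1000, 0.1000, 0.1000, 0.1000, 0.1000, 0.1000, 0.1000, 0.1000, 0.1000]  mean=-1.0800  Neff=10.0000  idx=[0, 1, 2, 3, 4, 5, 6, 7, 8, 9]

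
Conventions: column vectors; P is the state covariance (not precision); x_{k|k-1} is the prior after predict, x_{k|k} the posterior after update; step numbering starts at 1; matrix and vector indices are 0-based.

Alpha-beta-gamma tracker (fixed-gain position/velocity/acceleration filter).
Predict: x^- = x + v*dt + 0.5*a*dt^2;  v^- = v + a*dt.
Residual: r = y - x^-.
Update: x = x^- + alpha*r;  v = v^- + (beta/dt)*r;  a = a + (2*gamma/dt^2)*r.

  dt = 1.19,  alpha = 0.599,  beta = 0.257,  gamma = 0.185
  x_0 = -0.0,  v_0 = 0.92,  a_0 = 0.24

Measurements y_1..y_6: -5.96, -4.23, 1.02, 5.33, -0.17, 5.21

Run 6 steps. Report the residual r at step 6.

step 1: x_pred=1.2647  r=-7.2247  x^+=-3.0629  v^+=-0.3547  a^+=-1.6477
step 2: x_pred=-4.6516  r=0.4216  x^+=-4.3991  v^+=-2.2244  a^+=-1.5375
step 3: x_pred=-8.1347  r=9.1547  x^+=-2.6510  v^+=-2.0769  a^+=0.8544
step 4: x_pred=-4.5176  r=9.8476  x^+=1.3811  v^+=1.0666  a^+=3.4274
step 5: x_pred=5.0772  r=-5.2472  x^+=1.9341  v^+=4.0120  a^+=2.0564
step 6: x_pred=8.1645  r=-2.9545  x^+=6.3948  v^+=5.8211  a^+=1.2845

resid = -2.9545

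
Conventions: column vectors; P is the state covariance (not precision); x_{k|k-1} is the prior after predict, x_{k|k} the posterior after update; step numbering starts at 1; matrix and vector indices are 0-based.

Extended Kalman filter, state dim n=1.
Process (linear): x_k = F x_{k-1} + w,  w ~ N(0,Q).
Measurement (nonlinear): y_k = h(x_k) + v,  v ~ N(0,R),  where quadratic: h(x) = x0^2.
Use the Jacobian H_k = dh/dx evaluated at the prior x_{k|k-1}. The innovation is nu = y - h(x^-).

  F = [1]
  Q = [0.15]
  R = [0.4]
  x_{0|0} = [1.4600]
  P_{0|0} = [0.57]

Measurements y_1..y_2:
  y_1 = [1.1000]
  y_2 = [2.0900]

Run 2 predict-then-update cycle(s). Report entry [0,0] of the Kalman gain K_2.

K[0,0] = 0.3154

step 1: x^-=[1.4600]  P^-=[0.7200]  H_jac=[2.9200]  S=[6.5390]  K=[0.3215]  nu=[-1.0316]  x^+=[1.1283]  P^+=[0.0440]
step 2: x^-=[1.1283]  P^-=[0.1940]  H_jac=[2.2566]  S=[1.3882]  K=[0.3154]  nu=[0.8169]  x^+=[1.3860]  P^+=[0.0559]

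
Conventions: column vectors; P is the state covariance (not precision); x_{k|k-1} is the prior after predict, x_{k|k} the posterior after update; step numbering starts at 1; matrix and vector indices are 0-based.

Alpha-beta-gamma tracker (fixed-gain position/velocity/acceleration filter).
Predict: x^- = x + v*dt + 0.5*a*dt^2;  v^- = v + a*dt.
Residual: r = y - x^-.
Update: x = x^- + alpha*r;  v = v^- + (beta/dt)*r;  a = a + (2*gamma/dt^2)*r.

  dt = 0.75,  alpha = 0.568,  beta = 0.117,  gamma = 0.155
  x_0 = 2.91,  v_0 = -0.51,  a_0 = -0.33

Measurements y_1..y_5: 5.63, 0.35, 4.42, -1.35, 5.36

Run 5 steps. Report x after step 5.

x_post = 2.9475

step 1: x_pred=2.4347  r=3.1953  x^+=4.2496  v^+=-0.2590  a^+=1.4310
step 2: x_pred=4.4578  r=-4.1078  x^+=2.1246  v^+=0.1734  a^+=-0.8329
step 3: x_pred=2.0204  r=2.3996  x^+=3.3834  v^+=-0.0769  a^+=0.4896
step 4: x_pred=3.4633  r=-4.8133  x^+=0.7294  v^+=-0.4606  a^+=-2.1631
step 5: x_pred=-0.2245  r=5.5845  x^+=2.9475  v^+=-1.2118  a^+=0.9146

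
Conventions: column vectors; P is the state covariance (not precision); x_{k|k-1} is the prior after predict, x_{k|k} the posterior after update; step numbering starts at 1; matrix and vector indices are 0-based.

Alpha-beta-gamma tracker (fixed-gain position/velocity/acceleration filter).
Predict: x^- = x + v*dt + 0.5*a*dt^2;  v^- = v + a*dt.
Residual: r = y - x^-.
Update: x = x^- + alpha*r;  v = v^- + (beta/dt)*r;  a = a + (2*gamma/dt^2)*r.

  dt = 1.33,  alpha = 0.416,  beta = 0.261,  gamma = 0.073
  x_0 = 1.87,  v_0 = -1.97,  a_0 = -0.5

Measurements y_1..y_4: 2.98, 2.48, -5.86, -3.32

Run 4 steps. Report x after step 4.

step 1: x_pred=-1.1923  r=4.1723  x^+=0.5434  v^+=-1.8162  a^+=-0.1556
step 2: x_pred=-2.0099  r=4.4899  x^+=-0.1421  v^+=-1.1421  a^+=0.2150
step 3: x_pred=-1.4710  r=-4.3890  x^+=-3.2968  v^+=-1.7175  a^+=-0.1473
step 4: x_pred=-5.7114  r=2.3914  x^+=-4.7166  v^+=-1.4442  a^+=0.0501

x_post = -4.7166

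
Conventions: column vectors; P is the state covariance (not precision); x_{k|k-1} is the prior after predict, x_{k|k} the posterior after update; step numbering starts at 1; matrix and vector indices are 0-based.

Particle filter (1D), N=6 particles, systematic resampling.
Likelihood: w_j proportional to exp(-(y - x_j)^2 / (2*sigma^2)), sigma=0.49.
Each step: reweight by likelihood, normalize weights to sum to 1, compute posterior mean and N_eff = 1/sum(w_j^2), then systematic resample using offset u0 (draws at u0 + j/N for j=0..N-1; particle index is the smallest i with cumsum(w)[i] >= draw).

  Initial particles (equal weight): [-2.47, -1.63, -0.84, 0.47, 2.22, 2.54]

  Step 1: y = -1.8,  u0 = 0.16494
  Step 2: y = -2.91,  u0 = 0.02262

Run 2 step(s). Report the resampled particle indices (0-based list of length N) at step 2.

step 1: w=[0.2651, 0.6358, 0.0991, 0.0000, 0.0000, 0.0000]  mean=-1.7744  Neff=2.0647  idx=[0, 1, 1, 1, 1, 2]
step 2: w=[0.8350, 0.0412, 0.0412, 0.0412, 0.0412, 0.0002]  mean=-2.3313  Neff=1.4204  idx=[0, 0, 0, 0, 0, 1]

resampled_idx = [0, 0, 0, 0, 0, 1]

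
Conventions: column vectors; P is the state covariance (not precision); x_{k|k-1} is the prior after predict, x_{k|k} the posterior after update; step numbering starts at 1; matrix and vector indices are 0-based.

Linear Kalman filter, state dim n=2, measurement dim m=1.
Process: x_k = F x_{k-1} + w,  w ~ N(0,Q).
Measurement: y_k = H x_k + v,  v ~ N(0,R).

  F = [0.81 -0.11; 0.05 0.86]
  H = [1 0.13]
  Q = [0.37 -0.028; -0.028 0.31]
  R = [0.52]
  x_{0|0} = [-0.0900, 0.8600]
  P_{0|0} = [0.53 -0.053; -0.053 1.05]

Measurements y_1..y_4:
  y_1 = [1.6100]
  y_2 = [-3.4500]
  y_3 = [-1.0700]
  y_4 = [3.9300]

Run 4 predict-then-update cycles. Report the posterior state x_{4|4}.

x_post = [1.5456, 0.0543]

step 1: x^-=[-0.1675, 0.7351]  P^-=[0.7399 -0.1425; -0.1425 1.0833]  S=[1.2411]  K=[0.5812; -0.0013]  nu=[1.6819]  x^+=[0.8101, 0.7329]  P^+=[0.3206 -0.1415; -0.1415 1.0833]
step 2: x^-=[0.5755, 0.6708]  P^-=[0.6187 -0.2153; -0.2153 1.0999]  S=[1.1013]  K=[0.5364; -0.0657]  nu=[-4.1127]  x^+=[-1.6304, 0.9409]  P^+=[0.3019 -0.1765; -0.1765 1.0951]
step 3: x^-=[-1.4241, 0.7276]  P^-=[0.6128 -0.2414; -0.2414 1.1055]  S=[1.0887]  K=[0.5340; -0.0897]  nu=[0.2595]  x^+=[-1.2855, 0.7043]  P^+=[0.3023 -0.1892; -0.1892 1.0968]
step 4: x^-=[-1.1188, 0.5415]  P^-=[0.6153 -0.2503; -0.2503 1.1057]  S=[1.0889]  K=[0.5352; -0.0978]  nu=[4.9784]  x^+=[1.5456, 0.0543]  P^+=[0.3034 -0.1933; -0.1933 1.0952]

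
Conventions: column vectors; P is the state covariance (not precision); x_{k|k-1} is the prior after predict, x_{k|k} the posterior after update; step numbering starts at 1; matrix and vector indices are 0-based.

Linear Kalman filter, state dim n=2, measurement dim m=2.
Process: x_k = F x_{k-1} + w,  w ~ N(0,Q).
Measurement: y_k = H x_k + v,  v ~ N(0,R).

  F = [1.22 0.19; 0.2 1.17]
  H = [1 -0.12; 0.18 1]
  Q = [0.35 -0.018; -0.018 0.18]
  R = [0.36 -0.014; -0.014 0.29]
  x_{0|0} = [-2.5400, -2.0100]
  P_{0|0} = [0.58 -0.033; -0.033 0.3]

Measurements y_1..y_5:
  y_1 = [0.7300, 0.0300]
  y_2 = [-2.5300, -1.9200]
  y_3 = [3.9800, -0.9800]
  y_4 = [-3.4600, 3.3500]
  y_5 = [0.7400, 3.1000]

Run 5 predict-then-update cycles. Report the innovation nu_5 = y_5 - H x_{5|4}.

step 1: x^-=[-3.4807, -2.8597]  P^-=[1.2088 0.1419; 0.1419 0.5984]  S=[1.5434 0.2706; 0.2706 0.9787]  K=[0.7439 0.1616; -0.0698 0.6569]  nu=[3.8675, 3.5162]  x^+=[-0.0355, -0.8199]  P^+=[0.2642 -0.0111; -0.0111 0.1935]
step 2: x^-=[-0.1991, -0.9664]  P^-=[0.7451 0.0732; 0.0732 0.4502]  S=[1.0940 0.1377; 0.1377 0.7907]  K=[0.6544 0.1482; -0.0575 0.5961]  nu=[-2.4469, -0.9178]  x^+=[-1.9363, -1.3727]  P^+=[0.2325 -0.0080; -0.0080 0.1751]
step 3: x^-=[-2.6231, -1.9934]  P^-=[0.6987 0.0659; 0.0659 0.4252]  S=[1.0490 0.1252; 0.1252 0.7616]  K=[0.6411 0.1463; -0.0554 0.5830]  nu=[6.3639, 1.4855]  x^+=[1.6738, -1.4799]  P^+=[0.2278 -0.0076; -0.0076 0.1712]
step 4: x^-=[1.7609, -1.3967]  P^-=[0.6918 0.0646; 0.0646 0.4200]  S=[1.0423 0.1233; 0.1233 0.7556]  K=[0.6390 0.1460; -0.0550 0.5801]  nu=[-5.3885, 4.4298]  x^+=[-1.0356, 1.4697]  P^+=[0.2271 -0.0075; -0.0075 0.1704]
step 5: x^-=[-0.9842, 1.5124]  P^-=[0.6907 0.0643; 0.0643 0.4188]  S=[1.0413 0.1230; 0.1230 0.7543]  K=[0.6387 0.1459; -0.0549 0.5795]  nu=[1.9057, 1.7648]  x^+=[0.4904, 2.4303]  P^+=[0.2270 -0.0075; -0.0075 0.1702]

innov = [1.9057, 1.7648]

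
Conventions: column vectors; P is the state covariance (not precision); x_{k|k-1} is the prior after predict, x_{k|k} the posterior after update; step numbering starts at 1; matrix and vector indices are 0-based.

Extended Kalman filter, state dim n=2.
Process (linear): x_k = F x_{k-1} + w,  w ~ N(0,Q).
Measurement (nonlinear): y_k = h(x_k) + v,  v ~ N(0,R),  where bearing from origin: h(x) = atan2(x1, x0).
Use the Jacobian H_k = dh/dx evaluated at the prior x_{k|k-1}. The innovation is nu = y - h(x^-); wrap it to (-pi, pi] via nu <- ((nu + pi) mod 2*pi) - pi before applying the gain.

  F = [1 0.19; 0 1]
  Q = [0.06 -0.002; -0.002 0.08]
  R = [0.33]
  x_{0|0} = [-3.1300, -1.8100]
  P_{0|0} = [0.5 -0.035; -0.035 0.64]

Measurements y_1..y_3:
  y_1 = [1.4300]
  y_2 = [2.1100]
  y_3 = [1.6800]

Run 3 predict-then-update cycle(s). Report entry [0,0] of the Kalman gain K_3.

K[0,0] = -0.1820

step 1: x^-=[-3.4739, -1.8100]  P^-=[0.5698 0.0846; 0.0846 0.7200]  H_jac=[0.1180 -0.2264]  S=[0.3703]  K=[0.1298; -0.4132]  nu=[-2.1919]  x^+=[-3.7584, -0.9042]  P^+=[0.5636 0.1045; 0.1045 0.6568]
step 2: x^-=[-3.9302, -0.9042]  P^-=[0.6870 0.2272; 0.2272 0.7368]  H_jac=[0.0556 -0.2417]  S=[0.3690]  K=[-0.0453; -0.4482]  nu=[-1.2577]  x^+=[-3.8732, -0.3405]  P^+=[0.6862 0.2198; 0.2198 0.6626]
step 3: x^-=[-3.9379, -0.3405]  P^-=[0.8536 0.3437; 0.3437 0.7426]  H_jac=[0.0218 -0.2521]  S=[0.3738]  K=[-0.1820; -0.4807]  nu=[-1.5478]  x^+=[-3.6563, 0.4036]  P^+=[0.8413 0.3110; 0.3110 0.6562]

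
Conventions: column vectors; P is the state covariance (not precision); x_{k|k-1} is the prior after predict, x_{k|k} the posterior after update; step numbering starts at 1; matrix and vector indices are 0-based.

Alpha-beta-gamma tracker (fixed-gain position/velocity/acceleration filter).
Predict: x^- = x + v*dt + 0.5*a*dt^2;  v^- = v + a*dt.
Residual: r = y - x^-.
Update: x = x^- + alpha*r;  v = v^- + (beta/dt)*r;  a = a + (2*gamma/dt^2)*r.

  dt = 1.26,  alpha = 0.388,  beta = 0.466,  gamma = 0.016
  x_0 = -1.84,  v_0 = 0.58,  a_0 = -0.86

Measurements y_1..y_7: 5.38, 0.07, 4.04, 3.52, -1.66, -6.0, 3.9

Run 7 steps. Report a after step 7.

a_post = -0.5293

step 1: x_pred=-1.7919  r=7.1719  x^+=0.9908  v^+=2.1489  a^+=-0.7154
step 2: x_pred=3.1305  r=-3.0605  x^+=1.9430  v^+=0.1155  a^+=-0.7771
step 3: x_pred=1.4717  r=2.5683  x^+=2.4682  v^+=0.0862  a^+=-0.7254
step 4: x_pred=2.0010  r=1.5190  x^+=2.5904  v^+=-0.2660  a^+=-0.6947
step 5: x_pred=1.7038  r=-3.3638  x^+=0.3986  v^+=-2.3854  a^+=-0.7625
step 6: x_pred=-3.2123  r=-2.7877  x^+=-4.2939  v^+=-4.3772  a^+=-0.8187
step 7: x_pred=-10.4591  r=14.3591  x^+=-4.8878  v^+=-0.0982  a^+=-0.5293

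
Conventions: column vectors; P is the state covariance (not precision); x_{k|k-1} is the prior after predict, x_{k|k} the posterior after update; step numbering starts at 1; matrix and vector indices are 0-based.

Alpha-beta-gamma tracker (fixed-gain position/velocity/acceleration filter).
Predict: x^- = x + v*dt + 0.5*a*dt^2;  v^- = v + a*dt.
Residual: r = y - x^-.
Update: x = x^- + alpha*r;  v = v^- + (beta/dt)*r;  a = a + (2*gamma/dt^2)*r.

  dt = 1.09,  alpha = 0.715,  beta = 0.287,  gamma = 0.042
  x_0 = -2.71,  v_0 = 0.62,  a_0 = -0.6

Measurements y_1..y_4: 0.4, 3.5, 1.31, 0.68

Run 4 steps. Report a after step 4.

a_post = -0.4380

step 1: x_pred=-2.3906  r=2.7906  x^+=-0.3953  v^+=0.7008  a^+=-0.4027
step 2: x_pred=0.1293  r=3.3707  x^+=2.5393  v^+=1.1494  a^+=-0.1644
step 3: x_pred=3.6945  r=-2.3845  x^+=1.9896  v^+=0.3423  a^+=-0.3330
step 4: x_pred=2.1649  r=-1.4849  x^+=1.1032  v^+=-0.4116  a^+=-0.4380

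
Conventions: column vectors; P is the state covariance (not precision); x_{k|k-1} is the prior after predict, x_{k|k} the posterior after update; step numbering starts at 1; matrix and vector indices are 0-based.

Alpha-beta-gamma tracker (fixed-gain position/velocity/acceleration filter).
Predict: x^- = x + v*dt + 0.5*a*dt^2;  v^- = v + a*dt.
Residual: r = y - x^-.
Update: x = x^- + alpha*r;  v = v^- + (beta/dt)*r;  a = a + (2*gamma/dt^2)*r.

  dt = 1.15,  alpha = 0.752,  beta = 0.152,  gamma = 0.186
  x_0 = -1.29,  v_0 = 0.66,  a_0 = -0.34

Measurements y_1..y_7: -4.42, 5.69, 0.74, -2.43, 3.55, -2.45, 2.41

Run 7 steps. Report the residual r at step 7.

resid = 4.0831

step 1: x_pred=-0.7558  r=-3.6642  x^+=-3.5113  v^+=-0.2153  a^+=-1.3707
step 2: x_pred=-4.6653  r=10.3553  x^+=3.1219  v^+=-0.4229  a^+=1.5421
step 3: x_pred=3.6553  r=-2.9153  x^+=1.4630  v^+=0.9652  a^+=0.7221
step 4: x_pred=3.0504  r=-5.4804  x^+=-1.0709  v^+=1.0712  a^+=-0.8195
step 5: x_pred=-0.3808  r=3.9308  x^+=2.5752  v^+=0.6484  a^+=0.2862
step 6: x_pred=3.5100  r=-5.9600  x^+=-0.9719  v^+=0.1897  a^+=-1.3903
step 7: x_pred=-1.6731  r=4.0831  x^+=1.3974  v^+=-0.8694  a^+=-0.2418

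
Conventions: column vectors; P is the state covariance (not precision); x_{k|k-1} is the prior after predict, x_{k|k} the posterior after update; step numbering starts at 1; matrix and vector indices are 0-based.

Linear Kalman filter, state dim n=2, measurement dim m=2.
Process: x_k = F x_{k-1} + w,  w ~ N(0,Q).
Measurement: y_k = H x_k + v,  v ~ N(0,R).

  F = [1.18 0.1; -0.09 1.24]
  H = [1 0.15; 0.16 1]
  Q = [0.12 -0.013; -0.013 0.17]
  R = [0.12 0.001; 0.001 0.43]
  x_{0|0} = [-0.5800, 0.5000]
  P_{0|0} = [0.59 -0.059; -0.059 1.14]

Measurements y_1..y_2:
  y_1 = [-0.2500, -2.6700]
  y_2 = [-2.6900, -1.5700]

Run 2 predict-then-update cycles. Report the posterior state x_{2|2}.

x_post = [-1.7473, -1.8176]

step 1: x^-=[-0.6344, 0.6722]  P^-=[0.9390 -0.0201; -0.0201 1.9408]  S=[1.0966 0.4218; 0.4218 2.3884]  K=[0.8932 -0.1032; -0.0696 0.8235]  nu=[0.2836, -3.2407]  x^+=[-0.0465, -2.0164]  P^+=[0.1164 -0.0621; -0.0621 0.3640]
step 2: x^-=[-0.2565, -2.4961]  P^-=[0.2711 -0.0706; -0.0706 0.7445]  S=[0.3866 0.0838; 0.0838 1.1588]  K=[0.6896 -0.0733; -0.0313 0.6350]  nu=[-2.0591, 0.9672]  x^+=[-1.7473, -1.8176]  P^+=[0.0894 -0.0452; -0.0452 0.2802]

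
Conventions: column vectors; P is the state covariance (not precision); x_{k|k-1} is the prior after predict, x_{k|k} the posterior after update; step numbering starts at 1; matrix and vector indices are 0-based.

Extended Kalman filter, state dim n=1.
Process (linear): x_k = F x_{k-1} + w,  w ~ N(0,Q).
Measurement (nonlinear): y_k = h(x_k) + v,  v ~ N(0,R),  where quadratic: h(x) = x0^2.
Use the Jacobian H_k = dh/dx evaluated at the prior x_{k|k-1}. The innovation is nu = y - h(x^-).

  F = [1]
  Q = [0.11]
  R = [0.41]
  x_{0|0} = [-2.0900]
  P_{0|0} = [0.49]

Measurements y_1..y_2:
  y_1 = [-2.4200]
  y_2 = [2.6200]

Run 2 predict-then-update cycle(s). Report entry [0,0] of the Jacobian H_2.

H_jac[0,0] = -1.0543

step 1: x^-=[-2.0900]  P^-=[0.6000]  H_jac=[-4.1800]  S=[10.8934]  K=[-0.2302]  nu=[-6.7881]  x^+=[-0.5272]  P^+=[0.0226]
step 2: x^-=[-0.5272]  P^-=[0.1326]  H_jac=[-1.0543]  S=[0.5574]  K=[-0.2508]  nu=[2.3421]  x^+=[-1.1146]  P^+=[0.0975]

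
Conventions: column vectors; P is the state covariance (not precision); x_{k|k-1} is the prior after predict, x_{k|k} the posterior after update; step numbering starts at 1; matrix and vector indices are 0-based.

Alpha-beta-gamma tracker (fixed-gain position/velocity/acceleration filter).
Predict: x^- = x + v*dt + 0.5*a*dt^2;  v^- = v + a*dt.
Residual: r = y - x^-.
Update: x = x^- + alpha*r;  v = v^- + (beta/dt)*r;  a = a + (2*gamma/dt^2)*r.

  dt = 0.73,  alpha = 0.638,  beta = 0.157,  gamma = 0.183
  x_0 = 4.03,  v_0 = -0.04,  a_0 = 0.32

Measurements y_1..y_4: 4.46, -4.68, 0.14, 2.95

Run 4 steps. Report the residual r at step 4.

step 1: x_pred=4.0861  r=0.3739  x^+=4.3246  v^+=0.2740  a^+=0.5768
step 2: x_pred=4.6784  r=-9.3584  x^+=-1.2923  v^+=-1.3176  a^+=-5.8506
step 3: x_pred=-3.8130  r=3.9530  x^+=-1.2910  v^+=-4.7383  a^+=-3.1356
step 4: x_pred=-5.5855  r=8.5355  x^+=-0.1398  v^+=-5.1916  a^+=2.7266

resid = 8.5355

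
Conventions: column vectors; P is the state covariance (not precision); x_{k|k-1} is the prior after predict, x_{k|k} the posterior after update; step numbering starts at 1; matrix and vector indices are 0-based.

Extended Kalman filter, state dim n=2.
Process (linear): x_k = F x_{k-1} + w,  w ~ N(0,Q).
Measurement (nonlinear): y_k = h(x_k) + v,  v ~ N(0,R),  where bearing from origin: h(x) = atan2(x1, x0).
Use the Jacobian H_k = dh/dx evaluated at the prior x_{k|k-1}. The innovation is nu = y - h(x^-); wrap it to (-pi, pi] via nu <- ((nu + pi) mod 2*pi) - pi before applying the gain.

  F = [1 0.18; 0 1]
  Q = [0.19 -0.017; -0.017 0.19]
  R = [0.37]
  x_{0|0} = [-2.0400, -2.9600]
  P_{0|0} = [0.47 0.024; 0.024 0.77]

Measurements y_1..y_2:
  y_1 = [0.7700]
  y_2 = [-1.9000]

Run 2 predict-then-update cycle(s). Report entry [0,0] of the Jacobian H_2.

step 1: x^-=[-2.5728, -2.9600]  P^-=[0.6936 0.1456; 0.1456 0.9600]  H_jac=[0.1924 -0.1673]  S=[0.4132]  K=[0.2641; -0.3208]  nu=[3.0563]  x^+=[-1.7656, -3.9406]  P^+=[0.6648 0.1806; 0.1806 0.9175]
step 2: x^-=[-2.4749, -3.9406]  P^-=[0.9495 0.3288; 0.3288 1.1075]  H_jac=[0.1820 -0.1143]  S=[0.4022]  K=[0.3362; -0.1659]  nu=[0.2316]  x^+=[-2.3970, -3.9790]  P^+=[0.9041 0.3512; 0.3512 1.0964]

H_jac[0,0] = 0.1820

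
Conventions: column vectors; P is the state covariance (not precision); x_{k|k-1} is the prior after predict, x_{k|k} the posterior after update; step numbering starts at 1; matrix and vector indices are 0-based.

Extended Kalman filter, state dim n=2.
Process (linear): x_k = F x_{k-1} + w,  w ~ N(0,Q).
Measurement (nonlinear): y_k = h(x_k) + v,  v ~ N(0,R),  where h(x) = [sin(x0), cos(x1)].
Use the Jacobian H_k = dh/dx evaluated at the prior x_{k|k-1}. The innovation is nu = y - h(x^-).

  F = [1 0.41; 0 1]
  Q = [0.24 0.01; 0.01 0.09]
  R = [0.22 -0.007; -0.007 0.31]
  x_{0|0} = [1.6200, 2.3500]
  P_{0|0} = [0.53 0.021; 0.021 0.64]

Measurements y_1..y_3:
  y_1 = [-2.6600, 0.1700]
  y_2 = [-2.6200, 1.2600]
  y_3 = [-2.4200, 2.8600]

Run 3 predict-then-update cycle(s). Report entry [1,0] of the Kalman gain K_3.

K[1,0] = -0.0378

step 1: x^-=[2.5835, 2.3500]  P^-=[0.8948 0.2934; 0.2934 0.7300]  H_jac=[-0.8483 0.0000; 0.0000 -0.7115]  S=[0.8639 0.1701; 0.1701 0.6795]  K=[-0.8606 -0.0918; -0.1448 -0.7281]  nu=[-3.1896, 0.8727]  x^+=[5.2482, 2.1763]  P^+=[0.2224 0.0315; 0.0315 0.3158]
step 2: x^-=[6.1405, 2.1763]  P^-=[0.5414 0.1710; 0.1710 0.4058]  H_jac=[0.9898 0.0000; 0.0000 -0.8222]  S=[0.7504 -0.1462; -0.1462 0.5843]  K=[0.7014 -0.0652; 0.1202 -0.5409]  nu=[-2.4778, 1.8292]  x^+=[4.2834, 0.8890]  P^+=[0.1564 0.0305; 0.0305 0.2050]
step 3: x^-=[4.6479, 0.8890]  P^-=[0.4559 0.1246; 0.1246 0.2950]  H_jac=[-0.0645 0.0000; 0.0000 -0.7764]  S=[0.2219 -0.0008; -0.0008 0.4878]  K=[-0.1331 -0.1985; -0.0378 -0.4695]  nu=[-1.4221, 2.2298]  x^+=[4.3946, -0.1042]  P^+=[0.4327 0.0781; 0.0781 0.1871]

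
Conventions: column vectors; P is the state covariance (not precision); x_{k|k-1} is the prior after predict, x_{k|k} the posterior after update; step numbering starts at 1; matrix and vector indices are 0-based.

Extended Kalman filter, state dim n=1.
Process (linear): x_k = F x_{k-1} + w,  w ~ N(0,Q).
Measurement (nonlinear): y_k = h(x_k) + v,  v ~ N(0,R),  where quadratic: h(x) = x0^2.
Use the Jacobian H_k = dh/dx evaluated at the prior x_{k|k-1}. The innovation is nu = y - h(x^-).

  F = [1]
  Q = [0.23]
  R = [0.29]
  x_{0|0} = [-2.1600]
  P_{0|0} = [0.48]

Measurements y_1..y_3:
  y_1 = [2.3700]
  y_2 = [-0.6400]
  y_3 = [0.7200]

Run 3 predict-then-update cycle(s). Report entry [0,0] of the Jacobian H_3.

H_jac[0,0] = -1.4508

step 1: x^-=[-2.1600]  P^-=[0.7100]  H_jac=[-4.3200]  S=[13.5403]  K=[-0.2265]  nu=[-2.2956]  x^+=[-1.6400]  P^+=[0.0152]
step 2: x^-=[-1.6400]  P^-=[0.2452]  H_jac=[-3.2800]  S=[2.9280]  K=[-0.2747]  nu=[-3.3296]  x^+=[-0.7254]  P^+=[0.0243]
step 3: x^-=[-0.7254]  P^-=[0.2543]  H_jac=[-1.4508]  S=[0.8252]  K=[-0.4470]  nu=[0.1938]  x^+=[-0.8120]  P^+=[0.0894]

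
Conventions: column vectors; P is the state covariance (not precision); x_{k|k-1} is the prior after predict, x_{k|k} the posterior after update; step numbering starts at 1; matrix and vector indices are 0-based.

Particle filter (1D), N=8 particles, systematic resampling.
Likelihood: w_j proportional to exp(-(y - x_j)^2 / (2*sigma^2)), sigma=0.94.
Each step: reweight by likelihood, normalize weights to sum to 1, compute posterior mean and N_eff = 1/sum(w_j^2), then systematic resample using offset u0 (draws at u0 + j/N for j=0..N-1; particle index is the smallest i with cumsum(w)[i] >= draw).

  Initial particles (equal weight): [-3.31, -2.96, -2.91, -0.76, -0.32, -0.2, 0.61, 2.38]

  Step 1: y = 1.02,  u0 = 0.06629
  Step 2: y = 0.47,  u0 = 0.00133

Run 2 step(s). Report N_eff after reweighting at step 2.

N_eff = 6.8850

step 1: w=[0.0000, 0.0001, 0.0001, 0.0750, 0.1631, 0.1940, 0.4096, 0.1582]  mean=0.4779  Neff=3.8074  idx=[3, 4, 5, 6, 6, 6, 6, 7]
step 2: w=[0.0710, 0.1174, 0.1296, 0.1652, 0.1652, 0.1652, 0.1652, 0.0212]  mean=0.3362  Neff=6.8850  idx=[0, 1, 2, 3, 4, 4, 5, 6]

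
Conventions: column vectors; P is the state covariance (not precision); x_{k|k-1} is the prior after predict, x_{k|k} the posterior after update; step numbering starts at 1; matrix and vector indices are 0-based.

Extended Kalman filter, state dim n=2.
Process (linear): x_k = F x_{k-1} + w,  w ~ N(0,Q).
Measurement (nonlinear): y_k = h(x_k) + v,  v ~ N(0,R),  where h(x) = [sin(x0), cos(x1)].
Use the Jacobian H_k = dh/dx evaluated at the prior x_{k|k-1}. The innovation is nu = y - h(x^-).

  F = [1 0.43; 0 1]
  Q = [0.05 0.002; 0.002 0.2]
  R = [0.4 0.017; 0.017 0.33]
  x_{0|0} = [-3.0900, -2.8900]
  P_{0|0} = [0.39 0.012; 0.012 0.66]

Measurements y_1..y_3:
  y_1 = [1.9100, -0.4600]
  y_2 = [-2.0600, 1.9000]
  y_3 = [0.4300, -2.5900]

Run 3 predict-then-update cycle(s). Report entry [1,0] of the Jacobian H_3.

step 1: x^-=[-4.3327, -2.8900]  P^-=[0.5724 0.2978; 0.2978 0.8600]  H_jac=[-0.3706 0.0000; 0.0000 0.2489]  S=[0.4786 -0.0105; -0.0105 0.3833]  K=[-0.4392 0.1814; -0.2185 0.5526]  nu=[0.9812, 0.5085]  x^+=[-4.6714, -2.8234]  P^+=[0.4657 0.2105; 0.2105 0.7176]
step 2: x^-=[-5.8855, -2.8234]  P^-=[0.8294 0.5210; 0.5210 0.9176]  H_jac=[0.9220 0.0000; 0.0000 0.3128]  S=[1.1050 0.1673; 0.1673 0.4198]  K=[0.6739 0.1198; 0.3525 0.5433]  nu=[-2.4473, 2.8498]  x^+=[-7.1934, -2.1376]  P^+=[0.2946 0.1629; 0.1629 0.5923]
step 3: x^-=[-8.1126, -2.1376]  P^-=[0.5942 0.4196; 0.4196 0.7923]  H_jac=[-0.2557 0.0000; 0.0000 0.8436]  S=[0.4389 -0.0735; -0.0735 0.8939]  K=[-0.2838 0.3727; -0.1209 0.7378]  nu=[1.3967, -2.0531]  x^+=[-9.2742, -3.8212]  P^+=[0.4192 0.1401; 0.1401 0.2862]

H_jac[1,0] = 0.0000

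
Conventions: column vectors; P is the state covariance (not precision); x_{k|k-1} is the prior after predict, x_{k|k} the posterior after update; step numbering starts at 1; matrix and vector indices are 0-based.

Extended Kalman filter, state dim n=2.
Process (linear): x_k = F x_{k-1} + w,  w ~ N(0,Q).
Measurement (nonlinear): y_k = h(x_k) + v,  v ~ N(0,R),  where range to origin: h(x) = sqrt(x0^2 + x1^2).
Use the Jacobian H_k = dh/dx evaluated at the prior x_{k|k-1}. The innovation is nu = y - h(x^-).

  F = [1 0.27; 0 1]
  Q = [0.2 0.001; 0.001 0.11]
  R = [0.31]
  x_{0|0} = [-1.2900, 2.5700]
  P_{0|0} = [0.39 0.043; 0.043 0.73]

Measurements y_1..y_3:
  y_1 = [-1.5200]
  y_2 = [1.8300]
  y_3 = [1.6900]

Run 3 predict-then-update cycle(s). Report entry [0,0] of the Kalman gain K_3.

K[0,0] = -0.5643

step 1: x^-=[-0.5961, 2.5700]  P^-=[0.6664 0.2411; 0.2411 0.8400]  H_jac=[-0.2259 0.9741]  S=[1.0350]  K=[0.0814; 0.7380]  nu=[-4.1582]  x^+=[-0.9347, -0.4986]  P^+=[0.6596 0.1789; 0.1789 0.2763]
step 2: x^-=[-1.0694, -0.4986]  P^-=[0.9763 0.2545; 0.2545 0.3863]  H_jac=[-0.9063 -0.4226]  S=[1.3759]  K=[-0.7213; -0.2863]  nu=[0.6501]  x^+=[-1.5383, -0.6848]  P^+=[0.2605 -0.0296; -0.0296 0.2736]
step 3: x^-=[-1.7231, -0.6848]  P^-=[0.4645 0.0452; 0.0452 0.3836]  H_jac=[-0.9293 -0.3693]  S=[0.7945]  K=[-0.5643; -0.2312]  nu=[-0.1642]  x^+=[-1.6305, -0.6468]  P^+=[0.2115 -0.0584; -0.0584 0.3411]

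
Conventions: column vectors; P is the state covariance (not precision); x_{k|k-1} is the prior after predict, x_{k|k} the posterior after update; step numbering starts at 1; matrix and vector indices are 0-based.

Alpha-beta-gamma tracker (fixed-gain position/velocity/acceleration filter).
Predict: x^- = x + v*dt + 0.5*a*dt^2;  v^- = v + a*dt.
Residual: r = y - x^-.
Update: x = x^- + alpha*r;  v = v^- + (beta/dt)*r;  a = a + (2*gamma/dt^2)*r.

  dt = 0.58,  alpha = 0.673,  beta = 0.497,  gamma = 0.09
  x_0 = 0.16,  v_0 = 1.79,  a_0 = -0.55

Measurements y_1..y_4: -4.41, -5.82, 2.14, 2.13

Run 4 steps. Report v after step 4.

v_post = 5.3312

step 1: x_pred=1.1057  r=-5.5157  x^+=-2.6064  v^+=-3.2554  a^+=-3.5013
step 2: x_pred=-5.0834  r=-0.7366  x^+=-5.5791  v^+=-5.9173  a^+=-3.8955
step 3: x_pred=-9.6664  r=11.8064  x^+=-1.7207  v^+=1.9402  a^+=2.4219
step 4: x_pred=-0.1880  r=2.3180  x^+=1.3720  v^+=5.3312  a^+=3.6622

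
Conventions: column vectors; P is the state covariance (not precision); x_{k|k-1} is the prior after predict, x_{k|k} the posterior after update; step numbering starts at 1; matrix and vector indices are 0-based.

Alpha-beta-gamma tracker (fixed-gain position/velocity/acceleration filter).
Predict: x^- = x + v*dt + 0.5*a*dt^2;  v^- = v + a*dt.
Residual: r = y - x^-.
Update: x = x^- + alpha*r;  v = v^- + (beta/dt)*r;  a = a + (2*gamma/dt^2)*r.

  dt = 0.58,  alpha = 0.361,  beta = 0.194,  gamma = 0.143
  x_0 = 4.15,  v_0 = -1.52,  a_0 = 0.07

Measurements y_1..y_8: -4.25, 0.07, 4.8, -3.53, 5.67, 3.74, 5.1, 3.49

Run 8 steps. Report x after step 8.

step 1: x_pred=3.2802  r=-7.5302  x^+=0.5618  v^+=-3.9981  a^+=-6.3320
step 2: x_pred=-2.8222  r=2.8922  x^+=-1.7781  v^+=-6.7033  a^+=-3.8731
step 3: x_pred=-6.3175  r=11.1175  x^+=-2.3041  v^+=-5.2311  a^+=5.5787
step 4: x_pred=-4.3998  r=0.8698  x^+=-4.0858  v^+=-1.7045  a^+=6.3181
step 5: x_pred=-4.0117  r=9.6817  x^+=-0.5166  v^+=5.1983  a^+=14.5493
step 6: x_pred=4.9456  r=-1.2056  x^+=4.5104  v^+=13.2337  a^+=13.5243
step 7: x_pred=14.4607  r=-9.3607  x^+=11.0815  v^+=17.9468  a^+=5.5660
step 8: x_pred=22.4269  r=-18.9369  x^+=15.5906  v^+=14.8410  a^+=-10.5337

x_post = 15.5906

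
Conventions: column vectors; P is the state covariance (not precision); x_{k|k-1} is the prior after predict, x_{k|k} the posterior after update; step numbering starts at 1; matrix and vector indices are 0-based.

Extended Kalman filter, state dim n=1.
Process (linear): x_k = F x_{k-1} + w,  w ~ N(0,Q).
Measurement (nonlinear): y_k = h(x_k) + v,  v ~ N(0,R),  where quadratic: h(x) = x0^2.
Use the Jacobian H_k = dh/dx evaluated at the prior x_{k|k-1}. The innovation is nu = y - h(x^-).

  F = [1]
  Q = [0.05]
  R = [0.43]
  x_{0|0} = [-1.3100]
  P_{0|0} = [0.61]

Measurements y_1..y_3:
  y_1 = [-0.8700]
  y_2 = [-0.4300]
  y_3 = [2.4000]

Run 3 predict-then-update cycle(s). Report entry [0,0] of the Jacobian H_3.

H_jac[0,0] = -0.6085

step 1: x^-=[-1.3100]  P^-=[0.6600]  H_jac=[-2.6200]  S=[4.9605]  K=[-0.3486]  nu=[-2.5861]  x^+=[-0.4085]  P^+=[0.0572]
step 2: x^-=[-0.4085]  P^-=[0.1072]  H_jac=[-0.8170]  S=[0.5016]  K=[-0.1746]  nu=[-0.5969]  x^+=[-0.3043]  P^+=[0.0919]
step 3: x^-=[-0.3043]  P^-=[0.1419]  H_jac=[-0.6085]  S=[0.4826]  K=[-0.1790]  nu=[2.3074]  x^+=[-0.7172]  P^+=[0.1265]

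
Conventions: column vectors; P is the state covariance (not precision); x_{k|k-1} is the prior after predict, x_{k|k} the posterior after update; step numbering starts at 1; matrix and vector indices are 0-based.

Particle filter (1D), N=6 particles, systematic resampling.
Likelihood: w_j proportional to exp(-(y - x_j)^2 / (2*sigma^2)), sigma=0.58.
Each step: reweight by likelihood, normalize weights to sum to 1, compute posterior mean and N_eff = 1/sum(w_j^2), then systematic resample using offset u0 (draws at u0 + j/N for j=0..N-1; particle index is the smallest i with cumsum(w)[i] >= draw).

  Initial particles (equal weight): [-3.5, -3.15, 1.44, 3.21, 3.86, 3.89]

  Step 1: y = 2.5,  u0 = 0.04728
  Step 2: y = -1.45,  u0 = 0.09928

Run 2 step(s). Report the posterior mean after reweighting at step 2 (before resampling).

post_mean = 1.4400

step 1: w=[0.0000, 0.0000, 0.2409, 0.6049, 0.0819, 0.0724]  mean=2.8861  Neff=2.2946  idx=[2, 2, 3, 3, 3, 4]
step 2: w=[0.5000, 0.5000, 0.0000, 0.0000, 0.0000, 0.0000]  mean=1.4400  Neff=2.0000  idx=[0, 0, 0, 1, 1, 1]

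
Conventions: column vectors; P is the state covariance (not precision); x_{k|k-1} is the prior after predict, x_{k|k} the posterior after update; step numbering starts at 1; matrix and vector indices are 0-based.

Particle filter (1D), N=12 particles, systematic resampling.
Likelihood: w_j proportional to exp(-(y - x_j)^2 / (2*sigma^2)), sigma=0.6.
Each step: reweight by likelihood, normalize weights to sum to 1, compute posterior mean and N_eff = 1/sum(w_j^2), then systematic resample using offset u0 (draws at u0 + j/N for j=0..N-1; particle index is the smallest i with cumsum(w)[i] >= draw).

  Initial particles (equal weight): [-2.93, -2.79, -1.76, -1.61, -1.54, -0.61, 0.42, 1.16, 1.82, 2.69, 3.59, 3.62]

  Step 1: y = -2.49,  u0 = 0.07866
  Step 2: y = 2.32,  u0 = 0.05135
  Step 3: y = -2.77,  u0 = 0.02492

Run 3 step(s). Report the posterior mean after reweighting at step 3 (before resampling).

step 1: w=[0.2771, 0.3200, 0.1730, 0.1237, 0.1035, 0.0027, 0.0000, 0.0000, 0.0000, 0.0000, 0.0000, 0.0000]  mean=-2.3694  Neff=4.2527  idx=[0, 0, 0, 1, 1, 1, 1, 2, 2, 3, 4, 4]
step 2: w=[0.0000, 0.0000, 0.0000, 0.0000, 0.0000, 0.0000, 0.0000, 0.0334, 0.0334, 0.1772, 0.3780, 0.3780]  mean=-1.5671  Neff=3.1311  idx=[8, 9, 9, 10, 10, 10, 10, 11, 11, 11, 11, 11]
step 3: w=[0.1468, 0.0934, 0.0934, 0.0740, 0.0740, 0.0740, 0.0740, 0.0740, 0.0740, 0.0740, 0.0740, 0.0740]  mean=-1.5854  Neff=11.3197  idx=[0, 0, 1, 2, 3, 4, 5, 6, 7, 8, 10, 11]

post_mean = -1.5854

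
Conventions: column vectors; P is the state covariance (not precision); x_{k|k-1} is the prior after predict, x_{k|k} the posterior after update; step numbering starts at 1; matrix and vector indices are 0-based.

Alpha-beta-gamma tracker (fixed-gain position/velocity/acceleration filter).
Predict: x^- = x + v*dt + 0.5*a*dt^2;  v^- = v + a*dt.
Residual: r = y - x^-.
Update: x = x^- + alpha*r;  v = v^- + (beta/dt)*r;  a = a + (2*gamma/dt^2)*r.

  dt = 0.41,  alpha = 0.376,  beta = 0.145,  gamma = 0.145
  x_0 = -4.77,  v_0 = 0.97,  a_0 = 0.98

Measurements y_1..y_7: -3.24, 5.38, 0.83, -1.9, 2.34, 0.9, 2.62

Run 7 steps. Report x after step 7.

step 1: x_pred=-4.2899  r=1.0499  x^+=-3.8952  v^+=1.7431  a^+=2.7913
step 2: x_pred=-2.9459  r=8.3259  x^+=0.1847  v^+=5.8321  a^+=17.1548
step 3: x_pred=4.0177  r=-3.1877  x^+=2.8191  v^+=11.7382  a^+=11.6555
step 4: x_pred=8.6114  r=-10.5114  x^+=4.6591  v^+=12.7995  a^+=-6.4783
step 5: x_pred=9.3624  r=-7.0224  x^+=6.7220  v^+=7.6599  a^+=-18.5932
step 6: x_pred=8.2998  r=-7.3998  x^+=5.5175  v^+=-2.5803  a^+=-31.3590
step 7: x_pred=1.8238  r=0.7962  x^+=2.1232  v^+=-15.1559  a^+=-29.9854

x_post = 2.1232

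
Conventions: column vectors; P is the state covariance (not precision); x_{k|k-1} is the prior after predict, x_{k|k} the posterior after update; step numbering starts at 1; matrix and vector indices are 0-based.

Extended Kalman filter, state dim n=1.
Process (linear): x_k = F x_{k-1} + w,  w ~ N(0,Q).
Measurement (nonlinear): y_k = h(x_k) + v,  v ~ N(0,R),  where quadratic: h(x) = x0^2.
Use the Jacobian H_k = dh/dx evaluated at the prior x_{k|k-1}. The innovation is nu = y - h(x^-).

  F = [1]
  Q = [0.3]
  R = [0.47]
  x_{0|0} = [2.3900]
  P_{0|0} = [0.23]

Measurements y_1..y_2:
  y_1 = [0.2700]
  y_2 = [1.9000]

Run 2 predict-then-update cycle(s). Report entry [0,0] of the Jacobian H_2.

step 1: x^-=[2.3900]  P^-=[0.5300]  H_jac=[4.7800]  S=[12.5797]  K=[0.2014]  nu=[-5.4421]  x^+=[1.2940]  P^+=[0.0198]
step 2: x^-=[1.2940]  P^-=[0.3198]  H_jac=[2.5880]  S=[2.6120]  K=[0.3169]  nu=[0.2255]  x^+=[1.3655]  P^+=[0.0575]

H_jac[0,0] = 2.5880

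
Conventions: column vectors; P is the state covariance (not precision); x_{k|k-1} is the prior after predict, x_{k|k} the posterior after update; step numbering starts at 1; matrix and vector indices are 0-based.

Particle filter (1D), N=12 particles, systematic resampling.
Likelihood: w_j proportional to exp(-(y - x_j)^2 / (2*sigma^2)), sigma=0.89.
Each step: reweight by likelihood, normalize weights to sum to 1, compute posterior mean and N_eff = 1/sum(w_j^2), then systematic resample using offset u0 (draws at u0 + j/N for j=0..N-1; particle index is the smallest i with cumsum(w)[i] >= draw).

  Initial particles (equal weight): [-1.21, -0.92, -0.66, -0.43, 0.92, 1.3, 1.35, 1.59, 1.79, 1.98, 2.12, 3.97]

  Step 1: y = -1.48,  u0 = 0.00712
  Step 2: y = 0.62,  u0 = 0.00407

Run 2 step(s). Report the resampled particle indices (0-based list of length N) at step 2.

resampled_idx = [0, 2, 4, 5, 6, 7, 8, 9, 9, 10, 10, 11]

step 1: w=[0.3212, 0.2759, 0.2200, 0.1677, 0.0089, 0.0026, 0.0021, 0.0009, 0.0004, 0.0002, 0.0001, 0.0000]  mean=-0.8428  Neff=3.9070  idx=[0, 0, 0, 0, 1, 1, 1, 1, 2, 2, 3, 3]
step 2: w=[0.0391, 0.0391, 0.0391, 0.0391, 0.0725, 0.0725, 0.0725, 0.0725, 0.1152, 0.1152, 0.1615, 0.1615]  mean=-0.7472  Neff=9.4444  idx=[0, 2, 4, 5, 6, 7, 8, 9, 9, 10, 10, 11]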